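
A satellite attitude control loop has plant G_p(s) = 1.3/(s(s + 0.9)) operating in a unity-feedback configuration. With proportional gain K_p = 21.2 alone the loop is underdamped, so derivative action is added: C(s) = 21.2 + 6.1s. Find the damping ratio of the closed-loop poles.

Forward path: (21.2 + 6.1s)·1.3/(s(s+0.9)). The closed-loop characteristic equation is s² + (0.9 + 1.3·6.1)s + 1.3·21.2 = 0.
That is s² + 8.83s + 27.56 = 0, so ω_n = 5.25 rad/s and ζ = 8.83/(2·5.25) = 0.841.

ζ = 0.841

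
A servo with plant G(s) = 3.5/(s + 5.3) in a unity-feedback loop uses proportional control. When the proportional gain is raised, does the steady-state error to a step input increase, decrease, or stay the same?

e_ss = 1/(1 + K_p·G(0)); a larger K_p raises the denominator, so e_ss decreases.

decrease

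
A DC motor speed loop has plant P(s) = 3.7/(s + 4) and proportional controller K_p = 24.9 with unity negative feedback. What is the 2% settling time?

Closed-loop transfer function: T(s) = K_p·P(s)/(1 + K_p·P(s)) = 92.13/(s + 4 + 92.13) = 92.13/(s + 96.13).
Time constant τ = 1/96.13 = 0.0104 s, so the 2% settling time is about 4τ = 0.0416 s.

T_s ≈ 0.0416 s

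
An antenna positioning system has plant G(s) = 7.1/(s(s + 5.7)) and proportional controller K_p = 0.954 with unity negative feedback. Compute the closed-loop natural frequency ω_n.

ω_n = 2.6 rad/s

With unity feedback the closed-loop characteristic equation is s² + 5.7s + 0.954·7.1 = s² + 5.7s + 6.773 = 0.
Matching s² + 2ζω_n s + ω_n²: ω_n = √6.773 = 2.603 rad/s and 2ζω_n = 5.7, so ζ = 5.7/(2·2.603) = 1.1.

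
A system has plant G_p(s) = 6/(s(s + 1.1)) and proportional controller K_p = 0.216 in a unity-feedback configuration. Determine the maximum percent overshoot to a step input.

Closed-loop characteristic equation: s² + 1.1s + 1.296 = 0, so ω_n = 1.138 rad/s and ζ = 1.1/(2·1.138) = 0.4831.
%OS = 100·exp(−πζ/√(1−ζ²)) = 100·exp(−π·0.4831/√0.7666) = 17.7%.

17.7%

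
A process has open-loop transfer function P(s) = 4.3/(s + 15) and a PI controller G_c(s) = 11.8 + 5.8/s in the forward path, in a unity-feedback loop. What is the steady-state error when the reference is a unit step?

The open loop G_c(s)P(s) has a pole at the origin (type 1), so the static position error constant is infinite and e_ss = 1/(1+∞) = 0.

0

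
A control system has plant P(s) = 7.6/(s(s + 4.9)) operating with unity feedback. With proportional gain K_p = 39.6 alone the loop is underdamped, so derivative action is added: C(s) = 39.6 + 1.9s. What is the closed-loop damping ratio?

Forward path: (39.6 + 1.9s)·7.6/(s(s+4.9)). The closed-loop characteristic equation is s² + (4.9 + 7.6·1.9)s + 7.6·39.6 = 0.
That is s² + 19.34s + 301 = 0, so ω_n = 17.35 rad/s and ζ = 19.34/(2·17.35) = 0.5574.

ζ = 0.557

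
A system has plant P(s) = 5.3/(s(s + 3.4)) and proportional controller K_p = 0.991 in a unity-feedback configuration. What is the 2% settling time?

From 1 + K_pP(s) = 0: s² + 3.4s + 5.252 = 0 ⇒ ω_n = 2.292, ζ = 0.7418.
2% settling time T_s ≈ 4/(ζω_n) = 4/1.7 = 2.35 s.

T_s ≈ 2.35 s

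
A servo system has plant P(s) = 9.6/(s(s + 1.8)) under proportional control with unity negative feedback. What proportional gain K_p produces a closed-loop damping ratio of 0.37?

K_p = 0.616

Closed-loop characteristic equation: s² + 1.8s + K_p·9.6 = 0.
So ω_n = √(9.6K_p) and 2ζω_n = 1.8, giving ζ = 1.8/(2√(9.6K_p)).
Setting ζ = 0.37: √(9.6K_p) = 1.8/(2·0.37) = 2.432, so K_p = 5.917/9.6 = 0.616.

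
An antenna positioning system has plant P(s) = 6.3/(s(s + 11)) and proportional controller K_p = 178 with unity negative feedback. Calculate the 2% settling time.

T_s ≈ 0.727 s

Closed-loop characteristic equation: s² + 11s + 1121 = 0, so ω_n = 33.49 rad/s and ζ = 11/(2·33.49) = 0.1642.
2% settling time T_s ≈ 4/(ζω_n) = 4/5.5 = 0.727 s.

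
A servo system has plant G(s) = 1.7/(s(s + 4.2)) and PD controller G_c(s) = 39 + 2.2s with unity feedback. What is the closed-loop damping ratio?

Forward path: (39 + 2.2s)·1.7/(s(s+4.2)). The closed-loop characteristic equation is s² + (4.2 + 1.7·2.2)s + 1.7·39 = 0.
That is s² + 7.94s + 66.3 = 0, so ω_n = 8.142 rad/s and ζ = 7.94/(2·8.142) = 0.4876.

ζ = 0.488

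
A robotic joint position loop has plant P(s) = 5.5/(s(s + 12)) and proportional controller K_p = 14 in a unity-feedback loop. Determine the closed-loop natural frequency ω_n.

With unity feedback the closed-loop characteristic equation is s² + 12s + 14·5.5 = s² + 12s + 77 = 0.
So ω_n² = 77 ⇒ ω_n = 8.775 rad/s, and ζ = 12/(2ω_n) = 0.684.

ω_n = 8.77 rad/s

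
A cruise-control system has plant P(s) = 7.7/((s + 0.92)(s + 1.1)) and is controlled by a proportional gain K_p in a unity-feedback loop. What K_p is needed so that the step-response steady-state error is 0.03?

K_p = 4.25

The loop is type 0, so e_ss(step) = 1/(1 + K_pos) with K_pos = K_p·P(0).
P(0) = 7.609. Require 1/(1 + K_p·7.609) = 0.03, so 1 + 7.609·K_p = 33.33.
K_p = (33.33 − 1)/7.609 = 4.25.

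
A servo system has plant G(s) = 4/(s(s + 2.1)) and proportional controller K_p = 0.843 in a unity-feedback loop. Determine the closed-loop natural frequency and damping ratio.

1 + K_p·G(s) = 0 gives s² + 2.1s + 3.372 = 0.
Matching s² + 2ζω_n s + ω_n²: ω_n = √3.372 = 1.836 rad/s and 2ζω_n = 2.1, so ζ = 2.1/(2·1.836) = 0.572.

ω_n = 1.84 rad/s, ζ = 0.572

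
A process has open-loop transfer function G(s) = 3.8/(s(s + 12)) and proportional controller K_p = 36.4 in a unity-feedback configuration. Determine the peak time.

The closed-loop denominator s² + 12s + 138.3 gives ω_n = √138.3 = 11.76 and ζ = 12/(2ω_n) = 0.5102.
Damped frequency ω_d = ω_n√(1−ζ²) = 10.12 rad/s, so peak time T_p = π/ω_d = 0.311 s.

T_p = 0.311 s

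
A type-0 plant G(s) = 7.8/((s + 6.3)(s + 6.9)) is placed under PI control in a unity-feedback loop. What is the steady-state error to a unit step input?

0

The PI controller's integrator makes the forward path type 1, so e_ss to a step is zero.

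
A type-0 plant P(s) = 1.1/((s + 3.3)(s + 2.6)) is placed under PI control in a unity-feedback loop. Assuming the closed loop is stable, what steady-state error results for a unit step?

The PI controller's integrator makes the forward path type 1, so e_ss to a step is zero.

0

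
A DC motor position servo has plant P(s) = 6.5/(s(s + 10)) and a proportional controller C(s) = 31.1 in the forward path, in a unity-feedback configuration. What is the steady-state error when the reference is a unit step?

The open loop C(s)P(s) has a pole at the origin (type 1), so the static position error constant is infinite and e_ss = 1/(1+∞) = 0.

0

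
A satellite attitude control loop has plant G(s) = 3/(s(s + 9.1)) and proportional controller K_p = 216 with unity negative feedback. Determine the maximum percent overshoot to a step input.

56.5%

The closed-loop denominator s² + 9.1s + 648 gives ω_n = √648 = 25.46 and ζ = 9.1/(2ω_n) = 0.1787.
%OS = 100·exp(−πζ/√(1−ζ²)) = 100·exp(−π·0.1787/√0.9681) = 56.5%.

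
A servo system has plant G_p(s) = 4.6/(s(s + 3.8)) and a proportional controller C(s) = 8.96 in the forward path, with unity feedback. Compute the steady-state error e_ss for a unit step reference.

The open loop C(s)G_p(s) has a pole at the origin (type 1), so the static position error constant is infinite and e_ss = 1/(1+∞) = 0.

0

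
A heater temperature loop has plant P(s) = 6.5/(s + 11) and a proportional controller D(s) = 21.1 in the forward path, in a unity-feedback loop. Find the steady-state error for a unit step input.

0.0742

The loop is type 0. Static position error constant K_pos = D(0)·P(0) = 21.1·0.5909 = 12.47.
Steady-state error to a unit step: e_ss = 1/(1+K_pos) = 1/13.47 = 0.0742.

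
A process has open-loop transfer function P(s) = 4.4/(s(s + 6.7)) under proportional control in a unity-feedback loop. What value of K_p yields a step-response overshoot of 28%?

K_p = 18.1

From %OS = 100·exp(−πζ/√(1−ζ²)) = 28%, ζ = −ln(0.28)/√(π²+ln²(0.28)) = 0.3755.
Characteristic equation s² + 6.7s + 4.4K_p = 0 gives ζ = 6.7/(2√(4.4K_p)).
Setting ζ = 0.3755: √(4.4K_p) = 6.7/(2·0.3755) = 8.92, so K_p = 79.58/4.4 = 18.1.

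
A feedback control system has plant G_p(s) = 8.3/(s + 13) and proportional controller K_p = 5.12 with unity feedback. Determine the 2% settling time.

Closed-loop transfer function: T(s) = K_p·G_p(s)/(1 + K_p·G_p(s)) = 42.5/(s + 13 + 42.5) = 42.5/(s + 55.5).
Time constant τ = 1/55.5 = 0.01802 s, so the 2% settling time is about 4τ = 0.0721 s.

T_s ≈ 0.0721 s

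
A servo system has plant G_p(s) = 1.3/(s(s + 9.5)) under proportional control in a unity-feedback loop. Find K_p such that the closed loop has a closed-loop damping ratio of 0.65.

Closed-loop characteristic equation: s² + 9.5s + K_p·1.3 = 0.
So ω_n = √(1.3K_p) and 2ζω_n = 9.5, giving ζ = 9.5/(2√(1.3K_p)).
Setting ζ = 0.65: √(1.3K_p) = 9.5/(2·0.65) = 7.308, so K_p = 53.4/1.3 = 41.1.

K_p = 41.1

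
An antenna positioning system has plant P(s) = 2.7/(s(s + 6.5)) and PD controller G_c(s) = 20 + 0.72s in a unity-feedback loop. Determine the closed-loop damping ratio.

ζ = 0.575

Forward path: (20 + 0.72s)·2.7/(s(s+6.5)). The closed-loop characteristic equation is s² + (6.5 + 2.7·0.72)s + 2.7·20 = 0.
That is s² + 8.444s + 54 = 0, so ω_n = 7.348 rad/s and ζ = 8.444/(2·7.348) = 0.5745.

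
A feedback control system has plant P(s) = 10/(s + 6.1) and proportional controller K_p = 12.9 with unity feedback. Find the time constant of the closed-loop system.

Closed-loop transfer function: T(s) = K_p·P(s)/(1 + K_p·P(s)) = 129/(s + 6.1 + 129) = 129/(s + 135.1).
Time constant τ = 1/135.1 = 0.0074 s.

τ = 0.0074 s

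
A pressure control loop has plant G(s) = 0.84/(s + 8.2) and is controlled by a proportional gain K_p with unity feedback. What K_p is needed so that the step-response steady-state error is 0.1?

K_p = 87.9

Steady-state error for a unit step on this type-0 loop is 1/(1 + K_p·G(0)).
G(0) = 0.1024. Require 1/(1 + K_p·0.1024) = 0.1, so 1 + 0.1024·K_p = 10.
K_p = (10 − 1)/0.1024 = 87.9.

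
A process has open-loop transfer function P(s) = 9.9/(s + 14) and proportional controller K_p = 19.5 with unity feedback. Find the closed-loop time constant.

τ = 0.00483 s

Closed-loop transfer function: T(s) = K_p·P(s)/(1 + K_p·P(s)) = 193.1/(s + 14 + 193.1) = 193.1/(s + 207.1).
Time constant τ = 1/207.1 = 0.00483 s.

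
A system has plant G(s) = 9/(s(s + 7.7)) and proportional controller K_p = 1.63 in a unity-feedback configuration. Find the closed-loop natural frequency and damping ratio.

ω_n = 3.83 rad/s, ζ = 1.01

With unity feedback the closed-loop characteristic equation is s² + 7.7s + 1.63·9 = s² + 7.7s + 14.67 = 0.
Matching s² + 2ζω_n s + ω_n²: ω_n = √14.67 = 3.83 rad/s and 2ζω_n = 7.7, so ζ = 7.7/(2·3.83) = 1.01.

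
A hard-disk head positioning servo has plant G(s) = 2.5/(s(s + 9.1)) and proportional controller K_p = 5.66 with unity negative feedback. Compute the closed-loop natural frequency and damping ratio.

1 + K_p·G(s) = 0 gives s² + 9.1s + 14.15 = 0.
So ω_n² = 14.15 ⇒ ω_n = 3.762 rad/s, and ζ = 9.1/(2ω_n) = 1.21.

ω_n = 3.76 rad/s, ζ = 1.21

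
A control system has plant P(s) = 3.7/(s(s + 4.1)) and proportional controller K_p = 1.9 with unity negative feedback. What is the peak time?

T_p = 1.87 s

From 1 + K_pP(s) = 0: s² + 4.1s + 7.03 = 0 ⇒ ω_n = 2.651, ζ = 0.7732.
Damped frequency ω_d = ω_n√(1−ζ²) = 1.682 rad/s, so peak time T_p = π/ω_d = 1.87 s.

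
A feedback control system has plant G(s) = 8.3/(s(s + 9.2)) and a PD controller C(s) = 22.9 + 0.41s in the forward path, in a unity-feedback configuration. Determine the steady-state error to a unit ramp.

The loop has one pole at the origin (type 1). Velocity error constant K_v = lim_{s→0} s·C(s)G(s) = 22.9·8.3/9.2 = 20.66.
Steady-state error to a unit ramp: e_ss = 1/K_v = 0.0484.

0.0484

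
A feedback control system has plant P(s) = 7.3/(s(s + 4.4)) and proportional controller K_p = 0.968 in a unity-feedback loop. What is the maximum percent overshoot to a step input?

0.974%

Closed-loop characteristic equation: s² + 4.4s + 7.066 = 0, so ω_n = 2.658 rad/s and ζ = 4.4/(2·2.658) = 0.8276.
%OS = 100·exp(−πζ/√(1−ζ²)) = 100·exp(−π·0.8276/√0.3151) = 0.974%.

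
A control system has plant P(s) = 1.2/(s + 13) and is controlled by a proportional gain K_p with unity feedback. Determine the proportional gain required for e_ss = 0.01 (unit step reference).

The loop is type 0, so e_ss(step) = 1/(1 + K_pos) with K_pos = K_p·P(0).
P(0) = 0.09231. Require 1/(1 + K_p·0.09231) = 0.01, so 1 + 0.09231·K_p = 100.
K_p = (100 − 1)/0.09231 = 1070.

K_p = 1070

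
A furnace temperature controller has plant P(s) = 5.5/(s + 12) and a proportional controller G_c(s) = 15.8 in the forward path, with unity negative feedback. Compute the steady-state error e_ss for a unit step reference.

0.121

The loop is type 0. Static position error constant K_pos = G_c(0)·P(0) = 15.8·0.4583 = 7.242.
Steady-state error to a unit step: e_ss = 1/(1+K_pos) = 1/8.242 = 0.121.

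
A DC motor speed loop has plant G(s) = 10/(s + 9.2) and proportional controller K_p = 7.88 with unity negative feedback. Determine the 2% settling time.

Closed-loop transfer function: T(s) = K_p·G(s)/(1 + K_p·G(s)) = 78.8/(s + 9.2 + 78.8) = 78.8/(s + 88).
Time constant τ = 1/88 = 0.01136 s, so the 2% settling time is about 4τ = 0.0455 s.

T_s ≈ 0.0455 s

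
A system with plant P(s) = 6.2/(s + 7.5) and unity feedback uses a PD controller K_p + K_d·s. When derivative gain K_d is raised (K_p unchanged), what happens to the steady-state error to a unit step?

K_d affects only the transient (the s-coefficient); the DC loop gain, and hence e_ss, depends only on K_p.

unchanged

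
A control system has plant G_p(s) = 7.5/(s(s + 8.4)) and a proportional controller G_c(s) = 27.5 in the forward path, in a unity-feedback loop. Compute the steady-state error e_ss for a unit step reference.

0

The open loop G_c(s)G_p(s) has a pole at the origin (type 1), so the static position error constant is infinite and e_ss = 1/(1+∞) = 0.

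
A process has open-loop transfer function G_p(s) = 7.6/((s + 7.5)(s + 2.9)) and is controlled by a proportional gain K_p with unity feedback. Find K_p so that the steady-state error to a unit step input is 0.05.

For a type-0 loop with proportional control, e_ss = 1/(1 + K_p·G_p(0)).
G_p(0) = 0.3494. Require 1/(1 + K_p·0.3494) = 0.05, so 1 + 0.3494·K_p = 20.
K_p = (20 − 1)/0.3494 = 54.4.

K_p = 54.4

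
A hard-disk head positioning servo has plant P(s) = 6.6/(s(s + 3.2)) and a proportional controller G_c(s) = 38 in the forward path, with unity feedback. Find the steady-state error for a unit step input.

0

The open loop G_c(s)P(s) has a pole at the origin (type 1), so the static position error constant is infinite and e_ss = 1/(1+∞) = 0.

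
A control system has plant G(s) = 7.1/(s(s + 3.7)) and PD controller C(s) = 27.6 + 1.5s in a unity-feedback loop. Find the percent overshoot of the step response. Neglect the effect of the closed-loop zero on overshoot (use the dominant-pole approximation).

Forward path: (27.6 + 1.5s)·7.1/(s(s+3.7)). The closed-loop characteristic equation is s² + (3.7 + 7.1·1.5)s + 7.1·27.6 = 0.
That is s² + 14.35s + 196 = 0, so ω_n = 14 rad/s and ζ = 14.35/(2·14) = 0.5126.
%OS = 100·exp(−πζ/√(1−ζ²)) = 15.3%.

15.3%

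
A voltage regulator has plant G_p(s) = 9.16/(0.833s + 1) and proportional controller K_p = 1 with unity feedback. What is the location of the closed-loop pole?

s = -12.2

Closed loop: T(s) = K_p·G_p/(1+K_p·G_p) = 9.16/(0.833s + 1 + 9.16), with pole at s = −(1 + 9.16)/0.833 = −12.2.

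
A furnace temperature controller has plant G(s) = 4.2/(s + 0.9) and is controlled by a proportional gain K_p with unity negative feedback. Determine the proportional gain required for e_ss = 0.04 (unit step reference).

K_p = 5.14

The loop is type 0, so e_ss(step) = 1/(1 + K_pos) with K_pos = K_p·G(0).
G(0) = 4.667. Require 1/(1 + K_p·4.667) = 0.04, so 1 + 4.667·K_p = 25.
K_p = (25 − 1)/4.667 = 5.14.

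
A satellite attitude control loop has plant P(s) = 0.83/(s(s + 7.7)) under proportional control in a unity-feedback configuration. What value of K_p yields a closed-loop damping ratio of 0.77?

K_p = 30.1

Closed-loop characteristic equation: s² + 7.7s + K_p·0.83 = 0.
So ω_n = √(0.83K_p) and 2ζω_n = 7.7, giving ζ = 7.7/(2√(0.83K_p)).
Setting ζ = 0.77: √(0.83K_p) = 7.7/(2·0.77) = 5, so K_p = 25/0.83 = 30.1.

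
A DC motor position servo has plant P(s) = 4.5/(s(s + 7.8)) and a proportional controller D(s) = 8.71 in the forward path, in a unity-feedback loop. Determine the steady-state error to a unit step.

The open loop D(s)P(s) has a pole at the origin (type 1), so the static position error constant is infinite and e_ss = 1/(1+∞) = 0.

0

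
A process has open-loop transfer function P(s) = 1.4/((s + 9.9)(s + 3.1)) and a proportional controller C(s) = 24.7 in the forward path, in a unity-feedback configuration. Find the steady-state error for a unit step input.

0.47

The loop is type 0. Static position error constant K_pos = C(0)·P(0) = 24.7·0.04562 = 1.127.
Steady-state error to a unit step: e_ss = 1/(1+K_pos) = 1/2.127 = 0.47.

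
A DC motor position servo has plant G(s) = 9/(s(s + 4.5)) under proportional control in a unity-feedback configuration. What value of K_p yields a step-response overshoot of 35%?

From %OS = 100·exp(−πζ/√(1−ζ²)) = 35%, ζ = −ln(0.35)/√(π²+ln²(0.35)) = 0.3169.
Characteristic equation s² + 4.5s + 9K_p = 0 gives ζ = 4.5/(2√(9K_p)).
Setting ζ = 0.3169: √(9K_p) = 4.5/(2·0.3169) = 7.099, so K_p = 50.4/9 = 5.6.

K_p = 5.6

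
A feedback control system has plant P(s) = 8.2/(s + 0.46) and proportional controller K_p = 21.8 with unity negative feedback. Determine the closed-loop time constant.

Closed-loop transfer function: T(s) = K_p·P(s)/(1 + K_p·P(s)) = 178.8/(s + 0.46 + 178.8) = 178.8/(s + 179.2).
Time constant τ = 1/179.2 = 0.00558 s.

τ = 0.00558 s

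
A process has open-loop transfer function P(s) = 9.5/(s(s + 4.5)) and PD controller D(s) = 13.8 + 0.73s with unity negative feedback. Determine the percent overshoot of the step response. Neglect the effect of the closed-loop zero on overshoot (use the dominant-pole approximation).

16.4%

Forward path: (13.8 + 0.73s)·9.5/(s(s+4.5)). The closed-loop characteristic equation is s² + (4.5 + 9.5·0.73)s + 9.5·13.8 = 0.
That is s² + 11.43s + 131.1 = 0, so ω_n = 11.45 rad/s and ζ = 11.43/(2·11.45) = 0.4993.
%OS = 100·exp(−πζ/√(1−ζ²)) = 16.4%.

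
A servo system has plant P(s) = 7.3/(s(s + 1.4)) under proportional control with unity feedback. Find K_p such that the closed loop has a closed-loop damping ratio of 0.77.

K_p = 0.113

Closed-loop characteristic equation: s² + 1.4s + K_p·7.3 = 0.
So ω_n = √(7.3K_p) and 2ζω_n = 1.4, giving ζ = 1.4/(2√(7.3K_p)).
Setting ζ = 0.77: √(7.3K_p) = 1.4/(2·0.77) = 0.9091, so K_p = 0.8264/7.3 = 0.113.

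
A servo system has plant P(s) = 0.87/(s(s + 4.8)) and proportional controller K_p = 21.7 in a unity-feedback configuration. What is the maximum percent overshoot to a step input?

Closed-loop characteristic equation: s² + 4.8s + 18.88 = 0, so ω_n = 4.345 rad/s and ζ = 4.8/(2·4.345) = 0.5524.
%OS = 100·exp(−πζ/√(1−ζ²)) = 100·exp(−π·0.5524/√0.6949) = 12.5%.

12.5%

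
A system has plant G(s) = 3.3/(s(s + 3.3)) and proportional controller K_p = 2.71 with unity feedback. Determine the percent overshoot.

Closed-loop characteristic equation: s² + 3.3s + 8.943 = 0, so ω_n = 2.99 rad/s and ζ = 3.3/(2·2.99) = 0.5517.
%OS = 100·exp(−πζ/√(1−ζ²)) = 100·exp(−π·0.5517/√0.6956) = 12.5%.

12.5%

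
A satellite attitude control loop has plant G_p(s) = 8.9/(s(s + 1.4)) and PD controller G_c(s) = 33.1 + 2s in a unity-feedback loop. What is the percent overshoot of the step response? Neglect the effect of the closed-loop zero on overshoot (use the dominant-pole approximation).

Forward path: (33.1 + 2s)·8.9/(s(s+1.4)). The closed-loop characteristic equation is s² + (1.4 + 8.9·2)s + 8.9·33.1 = 0.
That is s² + 19.2s + 294.6 = 0, so ω_n = 17.16 rad/s and ζ = 19.2/(2·17.16) = 0.5593.
%OS = 100·exp(−πζ/√(1−ζ²)) = 12%.

12%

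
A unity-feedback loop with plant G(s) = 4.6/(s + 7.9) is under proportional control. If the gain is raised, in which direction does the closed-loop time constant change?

decrease

The closed-loop bandwidth 7.9+K_p·4.6 grows with K_p, so τ shrinks.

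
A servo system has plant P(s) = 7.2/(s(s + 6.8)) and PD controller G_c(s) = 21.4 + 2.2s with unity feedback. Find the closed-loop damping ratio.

ζ = 0.912

Forward path: (21.4 + 2.2s)·7.2/(s(s+6.8)). The closed-loop characteristic equation is s² + (6.8 + 7.2·2.2)s + 7.2·21.4 = 0.
That is s² + 22.64s + 154.1 = 0, so ω_n = 12.41 rad/s and ζ = 22.64/(2·12.41) = 0.912.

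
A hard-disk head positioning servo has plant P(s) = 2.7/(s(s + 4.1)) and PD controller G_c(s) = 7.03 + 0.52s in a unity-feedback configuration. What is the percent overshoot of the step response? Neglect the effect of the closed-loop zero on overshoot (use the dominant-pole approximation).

Forward path: (7.03 + 0.52s)·2.7/(s(s+4.1)). The closed-loop characteristic equation is s² + (4.1 + 2.7·0.52)s + 2.7·7.03 = 0.
That is s² + 5.504s + 18.98 = 0, so ω_n = 4.357 rad/s and ζ = 5.504/(2·4.357) = 0.6317.
%OS = 100·exp(−πζ/√(1−ζ²)) = 7.73%.

7.73%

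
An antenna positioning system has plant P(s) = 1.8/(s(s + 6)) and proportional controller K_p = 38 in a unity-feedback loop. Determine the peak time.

Closed-loop characteristic equation: s² + 6s + 68.4 = 0, so ω_n = 8.27 rad/s and ζ = 6/(2·8.27) = 0.3627.
Damped frequency ω_d = ω_n√(1−ζ²) = 7.707 rad/s, so peak time T_p = π/ω_d = 0.408 s.

T_p = 0.408 s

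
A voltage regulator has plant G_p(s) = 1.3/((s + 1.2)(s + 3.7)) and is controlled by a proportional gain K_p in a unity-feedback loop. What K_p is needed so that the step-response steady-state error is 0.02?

Steady-state error for a unit step on this type-0 loop is 1/(1 + K_p·G_p(0)).
G_p(0) = 0.2928. Require 1/(1 + K_p·0.2928) = 0.02, so 1 + 0.2928·K_p = 50.
K_p = (50 − 1)/0.2928 = 167.

K_p = 167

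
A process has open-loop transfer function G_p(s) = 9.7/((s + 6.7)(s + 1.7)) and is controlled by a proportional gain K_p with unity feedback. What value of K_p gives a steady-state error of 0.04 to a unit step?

K_p = 28.2

For a type-0 loop with proportional control, e_ss = 1/(1 + K_p·G_p(0)).
G_p(0) = 0.8516. Require 1/(1 + K_p·0.8516) = 0.04, so 1 + 0.8516·K_p = 25.
K_p = (25 − 1)/0.8516 = 28.2.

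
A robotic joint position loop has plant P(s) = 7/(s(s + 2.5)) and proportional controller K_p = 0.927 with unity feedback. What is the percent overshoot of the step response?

From 1 + K_pP(s) = 0: s² + 2.5s + 6.489 = 0 ⇒ ω_n = 2.547, ζ = 0.4907.
%OS = 100·exp(−πζ/√(1−ζ²)) = 100·exp(−π·0.4907/√0.7592) = 17%.

17%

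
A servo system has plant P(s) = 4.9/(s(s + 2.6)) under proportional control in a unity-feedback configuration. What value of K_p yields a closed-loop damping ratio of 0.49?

K_p = 1.44

Closed-loop characteristic equation: s² + 2.6s + K_p·4.9 = 0.
So ω_n = √(4.9K_p) and 2ζω_n = 2.6, giving ζ = 2.6/(2√(4.9K_p)).
Setting ζ = 0.49: √(4.9K_p) = 2.6/(2·0.49) = 2.653, so K_p = 7.039/4.9 = 1.44.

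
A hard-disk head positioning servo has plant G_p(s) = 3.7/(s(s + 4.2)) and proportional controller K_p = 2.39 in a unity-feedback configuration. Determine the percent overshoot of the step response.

The closed-loop denominator s² + 4.2s + 8.843 gives ω_n = √8.843 = 2.974 and ζ = 4.2/(2ω_n) = 0.7062.
%OS = 100·exp(−πζ/√(1−ζ²)) = 100·exp(−π·0.7062/√0.5013) = 4.36%.

4.36%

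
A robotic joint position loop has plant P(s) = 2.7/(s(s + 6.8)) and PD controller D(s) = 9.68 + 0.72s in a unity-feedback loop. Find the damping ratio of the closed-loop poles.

Forward path: (9.68 + 0.72s)·2.7/(s(s+6.8)). The closed-loop characteristic equation is s² + (6.8 + 2.7·0.72)s + 2.7·9.68 = 0.
That is s² + 8.744s + 26.14 = 0, so ω_n = 5.112 rad/s and ζ = 8.744/(2·5.112) = 0.8552.

ζ = 0.855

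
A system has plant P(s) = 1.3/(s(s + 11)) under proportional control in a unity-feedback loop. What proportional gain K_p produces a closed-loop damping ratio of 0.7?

K_p = 47.5

Closed-loop characteristic equation: s² + 11s + K_p·1.3 = 0.
So ω_n = √(1.3K_p) and 2ζω_n = 11, giving ζ = 11/(2√(1.3K_p)).
Setting ζ = 0.7: √(1.3K_p) = 11/(2·0.7) = 7.857, so K_p = 61.73/1.3 = 47.5.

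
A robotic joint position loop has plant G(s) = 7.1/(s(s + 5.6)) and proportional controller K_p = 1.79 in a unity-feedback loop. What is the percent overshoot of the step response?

1.86%

The closed-loop denominator s² + 5.6s + 12.71 gives ω_n = √12.71 = 3.565 and ζ = 5.6/(2ω_n) = 0.7854.
%OS = 100·exp(−πζ/√(1−ζ²)) = 100·exp(−π·0.7854/√0.3831) = 1.86%.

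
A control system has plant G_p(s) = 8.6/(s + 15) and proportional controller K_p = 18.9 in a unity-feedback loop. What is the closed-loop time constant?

Closed-loop transfer function: T(s) = K_p·G_p(s)/(1 + K_p·G_p(s)) = 162.5/(s + 15 + 162.5) = 162.5/(s + 177.5).
Time constant τ = 1/177.5 = 0.00563 s.

τ = 0.00563 s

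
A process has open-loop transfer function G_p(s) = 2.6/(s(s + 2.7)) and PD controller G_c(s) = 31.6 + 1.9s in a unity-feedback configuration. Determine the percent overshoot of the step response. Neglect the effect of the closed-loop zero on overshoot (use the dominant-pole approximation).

23.2%

Forward path: (31.6 + 1.9s)·2.6/(s(s+2.7)). The closed-loop characteristic equation is s² + (2.7 + 2.6·1.9)s + 2.6·31.6 = 0.
That is s² + 7.64s + 82.16 = 0, so ω_n = 9.064 rad/s and ζ = 7.64/(2·9.064) = 0.4214.
%OS = 100·exp(−πζ/√(1−ζ²)) = 23.2%.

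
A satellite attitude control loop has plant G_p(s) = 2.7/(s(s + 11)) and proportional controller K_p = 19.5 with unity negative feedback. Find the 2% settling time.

The closed-loop denominator s² + 11s + 52.65 gives ω_n = √52.65 = 7.256 and ζ = 11/(2ω_n) = 0.758.
2% settling time T_s ≈ 4/(ζω_n) = 4/5.5 = 0.727 s.

T_s ≈ 0.727 s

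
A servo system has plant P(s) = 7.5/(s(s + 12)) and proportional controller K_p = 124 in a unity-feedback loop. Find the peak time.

T_p = 0.105 s

The closed-loop denominator s² + 12s + 930 gives ω_n = √930 = 30.5 and ζ = 12/(2ω_n) = 0.1967.
Damped frequency ω_d = ω_n√(1−ζ²) = 29.9 rad/s, so peak time T_p = π/ω_d = 0.105 s.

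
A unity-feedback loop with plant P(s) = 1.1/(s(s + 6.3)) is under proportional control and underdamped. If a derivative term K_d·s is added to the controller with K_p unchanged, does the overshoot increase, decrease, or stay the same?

decrease

The derivative term adds K·K_d to the s-coefficient of the characteristic equation, raising 2ζω_n while ω_n is unchanged; ζ increases, so overshoot decreases.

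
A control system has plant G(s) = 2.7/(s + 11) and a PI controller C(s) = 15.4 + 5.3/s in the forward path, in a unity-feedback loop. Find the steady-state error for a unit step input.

0

The open loop C(s)G(s) has a pole at the origin (type 1), so the static position error constant is infinite and e_ss = 1/(1+∞) = 0.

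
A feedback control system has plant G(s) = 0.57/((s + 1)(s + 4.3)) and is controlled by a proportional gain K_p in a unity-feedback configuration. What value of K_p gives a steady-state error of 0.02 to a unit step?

Steady-state error for a unit step on this type-0 loop is 1/(1 + K_p·G(0)).
G(0) = 0.1326. Require 1/(1 + K_p·0.1326) = 0.02, so 1 + 0.1326·K_p = 50.
K_p = (50 − 1)/0.1326 = 370.

K_p = 370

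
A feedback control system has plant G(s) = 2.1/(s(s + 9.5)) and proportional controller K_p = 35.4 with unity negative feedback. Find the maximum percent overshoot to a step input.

12.6%

From 1 + K_pG(s) = 0: s² + 9.5s + 74.34 = 0 ⇒ ω_n = 8.622, ζ = 0.5509.
%OS = 100·exp(−πζ/√(1−ζ²)) = 100·exp(−π·0.5509/√0.6965) = 12.6%.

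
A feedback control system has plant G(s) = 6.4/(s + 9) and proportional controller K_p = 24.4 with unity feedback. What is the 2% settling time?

T_s ≈ 0.0242 s

Closed-loop transfer function: T(s) = K_p·G(s)/(1 + K_p·G(s)) = 156.2/(s + 9 + 156.2) = 156.2/(s + 165.2).
Time constant τ = 1/165.2 = 0.006055 s, so the 2% settling time is about 4τ = 0.0242 s.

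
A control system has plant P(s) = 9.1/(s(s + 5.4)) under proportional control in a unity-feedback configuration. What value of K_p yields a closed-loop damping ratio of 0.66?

Closed-loop characteristic equation: s² + 5.4s + K_p·9.1 = 0.
So ω_n = √(9.1K_p) and 2ζω_n = 5.4, giving ζ = 5.4/(2√(9.1K_p)).
Setting ζ = 0.66: √(9.1K_p) = 5.4/(2·0.66) = 4.091, so K_p = 16.74/9.1 = 1.84.

K_p = 1.84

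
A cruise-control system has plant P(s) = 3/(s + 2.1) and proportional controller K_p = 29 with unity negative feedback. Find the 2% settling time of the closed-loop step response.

T_s ≈ 0.0449 s

Closed-loop transfer function: T(s) = K_p·P(s)/(1 + K_p·P(s)) = 87/(s + 2.1 + 87) = 87/(s + 89.1).
Time constant τ = 1/89.1 = 0.01122 s, so the 2% settling time is about 4τ = 0.0449 s.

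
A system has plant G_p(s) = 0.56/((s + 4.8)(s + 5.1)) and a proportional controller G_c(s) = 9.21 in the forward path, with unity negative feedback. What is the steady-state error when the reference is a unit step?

0.826

The loop is type 0. Static position error constant K_pos = G_c(0)·G_p(0) = 9.21·0.02288 = 0.2107.
Steady-state error to a unit step: e_ss = 1/(1+K_pos) = 1/1.211 = 0.826.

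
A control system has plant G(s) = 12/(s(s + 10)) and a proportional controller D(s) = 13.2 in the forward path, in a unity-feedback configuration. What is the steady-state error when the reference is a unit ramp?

The loop has one pole at the origin (type 1). Velocity error constant K_v = lim_{s→0} s·D(s)G(s) = 13.2·12/10 = 15.84.
Steady-state error to a unit ramp: e_ss = 1/K_v = 0.0631.

0.0631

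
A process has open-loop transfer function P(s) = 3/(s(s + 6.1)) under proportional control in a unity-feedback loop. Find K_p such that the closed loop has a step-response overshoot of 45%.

From %OS = 100·exp(−πζ/√(1−ζ²)) = 45%, ζ = −ln(0.45)/√(π²+ln²(0.45)) = 0.2463.
Characteristic equation s² + 6.1s + 3K_p = 0 gives ζ = 6.1/(2√(3K_p)).
Setting ζ = 0.2463: √(3K_p) = 6.1/(2·0.2463) = 12.38, so K_p = 153.3/3 = 51.1.

K_p = 51.1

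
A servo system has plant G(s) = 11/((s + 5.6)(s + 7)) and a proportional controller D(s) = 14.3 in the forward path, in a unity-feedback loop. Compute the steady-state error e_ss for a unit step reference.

0.199

The loop is type 0. Static position error constant K_pos = D(0)·G(0) = 14.3·0.2806 = 4.013.
Steady-state error to a unit step: e_ss = 1/(1+K_pos) = 1/5.013 = 0.199.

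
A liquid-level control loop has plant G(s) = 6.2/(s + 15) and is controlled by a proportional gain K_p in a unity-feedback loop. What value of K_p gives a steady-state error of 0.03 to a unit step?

The loop is type 0, so e_ss(step) = 1/(1 + K_pos) with K_pos = K_p·G(0).
G(0) = 0.4133. Require 1/(1 + K_p·0.4133) = 0.03, so 1 + 0.4133·K_p = 33.33.
K_p = (33.33 − 1)/0.4133 = 78.2.

K_p = 78.2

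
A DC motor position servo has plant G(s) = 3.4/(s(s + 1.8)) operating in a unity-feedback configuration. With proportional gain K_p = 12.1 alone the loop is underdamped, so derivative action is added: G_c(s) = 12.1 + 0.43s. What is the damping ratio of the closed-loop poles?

ζ = 0.254

Forward path: (12.1 + 0.43s)·3.4/(s(s+1.8)). The closed-loop characteristic equation is s² + (1.8 + 3.4·0.43)s + 3.4·12.1 = 0.
That is s² + 3.262s + 41.14 = 0, so ω_n = 6.414 rad/s and ζ = 3.262/(2·6.414) = 0.2543.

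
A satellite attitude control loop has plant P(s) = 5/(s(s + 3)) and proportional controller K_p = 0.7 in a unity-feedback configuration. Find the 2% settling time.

From 1 + K_pP(s) = 0: s² + 3s + 3.5 = 0 ⇒ ω_n = 1.871, ζ = 0.8018.
2% settling time T_s ≈ 4/(ζω_n) = 4/1.5 = 2.67 s.

T_s ≈ 2.67 s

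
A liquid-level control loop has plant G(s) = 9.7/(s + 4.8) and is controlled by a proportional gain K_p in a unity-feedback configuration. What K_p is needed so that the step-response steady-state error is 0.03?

K_p = 16

For a type-0 loop with proportional control, e_ss = 1/(1 + K_p·G(0)).
G(0) = 2.021. Require 1/(1 + K_p·2.021) = 0.03, so 1 + 2.021·K_p = 33.33.
K_p = (33.33 − 1)/2.021 = 16.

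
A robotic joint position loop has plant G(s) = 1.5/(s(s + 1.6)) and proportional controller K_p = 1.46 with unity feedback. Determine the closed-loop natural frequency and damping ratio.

1 + K_p·G(s) = 0 gives s² + 1.6s + 2.19 = 0.
So ω_n² = 2.19 ⇒ ω_n = 1.48 rad/s, and ζ = 1.6/(2ω_n) = 0.541.

ω_n = 1.48 rad/s, ζ = 0.541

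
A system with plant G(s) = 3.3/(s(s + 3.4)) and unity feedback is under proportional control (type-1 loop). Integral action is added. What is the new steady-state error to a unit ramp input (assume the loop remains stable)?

The integrator raises the loop to type 2, so K_v → ∞ and e_ss to a ramp is zero.

0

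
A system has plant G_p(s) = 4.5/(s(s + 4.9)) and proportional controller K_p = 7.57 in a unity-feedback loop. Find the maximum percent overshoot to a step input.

The closed-loop denominator s² + 4.9s + 34.06 gives ω_n = √34.06 = 5.837 and ζ = 4.9/(2ω_n) = 0.4198.
%OS = 100·exp(−πζ/√(1−ζ²)) = 100·exp(−π·0.4198/√0.8238) = 23.4%.

23.4%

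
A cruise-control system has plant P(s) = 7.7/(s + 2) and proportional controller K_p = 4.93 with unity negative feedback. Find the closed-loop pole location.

Closed-loop transfer function: T(s) = K_p·P(s)/(1 + K_p·P(s)) = 37.96/(s + 2 + 37.96) = 37.96/(s + 39.96).
The closed-loop pole is at s = −39.96.

s = -39.96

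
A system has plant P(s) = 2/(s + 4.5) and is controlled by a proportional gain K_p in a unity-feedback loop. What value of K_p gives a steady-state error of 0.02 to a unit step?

K_p = 110

For a type-0 loop with proportional control, e_ss = 1/(1 + K_p·P(0)).
P(0) = 0.4444. Require 1/(1 + K_p·0.4444) = 0.02, so 1 + 0.4444·K_p = 50.
K_p = (50 − 1)/0.4444 = 110.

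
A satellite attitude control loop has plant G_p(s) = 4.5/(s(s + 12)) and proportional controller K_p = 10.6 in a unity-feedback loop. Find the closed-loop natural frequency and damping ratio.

ω_n = 6.91 rad/s, ζ = 0.869

With unity feedback the closed-loop characteristic equation is s² + 12s + 10.6·4.5 = s² + 12s + 47.7 = 0.
Matching s² + 2ζω_n s + ω_n²: ω_n = √47.7 = 6.907 rad/s and 2ζω_n = 12, so ζ = 12/(2·6.907) = 0.869.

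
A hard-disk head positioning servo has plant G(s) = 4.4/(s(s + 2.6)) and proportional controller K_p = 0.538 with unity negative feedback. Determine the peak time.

T_p = 3.82 s

The closed-loop denominator s² + 2.6s + 2.367 gives ω_n = √2.367 = 1.539 and ζ = 2.6/(2ω_n) = 0.8449.
Damped frequency ω_d = ω_n√(1−ζ²) = 0.8229 rad/s, so peak time T_p = π/ω_d = 3.82 s.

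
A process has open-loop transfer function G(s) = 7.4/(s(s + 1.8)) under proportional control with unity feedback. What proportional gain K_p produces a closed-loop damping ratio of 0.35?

Closed-loop characteristic equation: s² + 1.8s + K_p·7.4 = 0.
So ω_n = √(7.4K_p) and 2ζω_n = 1.8, giving ζ = 1.8/(2√(7.4K_p)).
Setting ζ = 0.35: √(7.4K_p) = 1.8/(2·0.35) = 2.571, so K_p = 6.612/7.4 = 0.894.

K_p = 0.894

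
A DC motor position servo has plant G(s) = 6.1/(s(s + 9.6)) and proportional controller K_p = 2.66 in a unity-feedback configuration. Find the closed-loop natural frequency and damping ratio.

ω_n = 4.03 rad/s, ζ = 1.19

1 + K_p·G(s) = 0 gives s² + 9.6s + 16.23 = 0.
Matching s² + 2ζω_n s + ω_n²: ω_n = √16.23 = 4.028 rad/s and 2ζω_n = 9.6, so ζ = 9.6/(2·4.028) = 1.19.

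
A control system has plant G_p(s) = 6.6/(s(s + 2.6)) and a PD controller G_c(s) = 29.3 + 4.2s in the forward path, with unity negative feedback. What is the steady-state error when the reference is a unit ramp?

0.0134

The loop has one pole at the origin (type 1). Velocity error constant K_v = lim_{s→0} s·G_c(s)G_p(s) = 29.3·6.6/2.6 = 74.38.
Steady-state error to a unit ramp: e_ss = 1/K_v = 0.0134.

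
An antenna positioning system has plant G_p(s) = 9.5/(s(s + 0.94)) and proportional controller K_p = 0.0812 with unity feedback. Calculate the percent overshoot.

13.7%

Closed-loop characteristic equation: s² + 0.94s + 0.7714 = 0, so ω_n = 0.8783 rad/s and ζ = 0.94/(2·0.8783) = 0.5351.
%OS = 100·exp(−πζ/√(1−ζ²)) = 100·exp(−π·0.5351/√0.7136) = 13.7%.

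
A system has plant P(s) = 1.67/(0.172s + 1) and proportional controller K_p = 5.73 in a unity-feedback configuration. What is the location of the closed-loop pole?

s = -61.45

Closed loop: T(s) = K_p·P/(1+K_p·P) = 9.569/(0.172s + 1 + 9.569), with pole at s = −(1 + 9.569)/0.172 = −61.45.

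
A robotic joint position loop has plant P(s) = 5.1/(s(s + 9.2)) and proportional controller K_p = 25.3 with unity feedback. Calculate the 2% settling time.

The closed-loop denominator s² + 9.2s + 129 gives ω_n = √129 = 11.36 and ζ = 9.2/(2ω_n) = 0.405.
2% settling time T_s ≈ 4/(ζω_n) = 4/4.6 = 0.87 s.

T_s ≈ 0.87 s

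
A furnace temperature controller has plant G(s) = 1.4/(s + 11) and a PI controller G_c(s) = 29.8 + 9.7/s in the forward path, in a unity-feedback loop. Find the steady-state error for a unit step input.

The open loop G_c(s)G(s) has a pole at the origin (type 1), so the static position error constant is infinite and e_ss = 1/(1+∞) = 0.

0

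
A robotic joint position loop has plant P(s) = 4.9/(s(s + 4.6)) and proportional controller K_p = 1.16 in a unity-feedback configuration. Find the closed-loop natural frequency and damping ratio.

With unity feedback the closed-loop characteristic equation is s² + 4.6s + 1.16·4.9 = s² + 4.6s + 5.684 = 0.
So ω_n² = 5.684 ⇒ ω_n = 2.384 rad/s, and ζ = 4.6/(2ω_n) = 0.965.

ω_n = 2.38 rad/s, ζ = 0.965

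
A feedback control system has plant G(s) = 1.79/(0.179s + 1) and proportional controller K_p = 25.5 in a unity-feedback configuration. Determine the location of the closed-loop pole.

s = -260.6

Closed loop: T(s) = K_p·G/(1+K_p·G) = 45.65/(0.179s + 1 + 45.65), with pole at s = −(1 + 45.65)/0.179 = −260.6.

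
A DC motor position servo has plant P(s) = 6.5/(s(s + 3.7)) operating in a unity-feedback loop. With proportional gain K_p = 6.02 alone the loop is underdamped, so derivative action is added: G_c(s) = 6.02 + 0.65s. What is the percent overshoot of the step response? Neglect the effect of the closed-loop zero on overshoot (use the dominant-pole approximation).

Forward path: (6.02 + 0.65s)·6.5/(s(s+3.7)). The closed-loop characteristic equation is s² + (3.7 + 6.5·0.65)s + 6.5·6.02 = 0.
That is s² + 7.925s + 39.13 = 0, so ω_n = 6.255 rad/s and ζ = 7.925/(2·6.255) = 0.6335.
%OS = 100·exp(−πζ/√(1−ζ²)) = 7.64%.

7.64%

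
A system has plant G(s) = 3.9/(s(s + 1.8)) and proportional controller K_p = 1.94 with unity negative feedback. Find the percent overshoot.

From 1 + K_pG(s) = 0: s² + 1.8s + 7.566 = 0 ⇒ ω_n = 2.751, ζ = 0.3272.
%OS = 100·exp(−πζ/√(1−ζ²)) = 100·exp(−π·0.3272/√0.8929) = 33.7%.

33.7%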